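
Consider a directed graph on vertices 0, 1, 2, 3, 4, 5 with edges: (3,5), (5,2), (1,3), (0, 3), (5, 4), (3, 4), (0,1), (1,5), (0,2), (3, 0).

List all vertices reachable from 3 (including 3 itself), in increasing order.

Start at 3.
Its neighbours: 0, 4, 5.
Then their neighbours: 1, 2.
Every vertex is now reached.

0, 1, 2, 3, 4, 5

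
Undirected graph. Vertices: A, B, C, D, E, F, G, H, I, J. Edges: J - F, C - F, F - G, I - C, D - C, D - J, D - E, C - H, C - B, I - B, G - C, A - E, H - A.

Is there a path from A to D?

Yes

Explore from A.
Distance 1: reach E, H.
Distance 2: reach C, D.
Found D.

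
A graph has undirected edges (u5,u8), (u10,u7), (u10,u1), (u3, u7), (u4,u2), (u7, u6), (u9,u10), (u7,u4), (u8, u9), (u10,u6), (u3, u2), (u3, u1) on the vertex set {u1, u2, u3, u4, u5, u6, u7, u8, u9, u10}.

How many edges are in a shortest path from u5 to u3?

5

Distance 0: u5.
Distance 1: u8.
Distance 2: u9.
Distance 3: u10.
Distance 4: u1, u6, u7.
Distance 5: u3, u4 — contains u3.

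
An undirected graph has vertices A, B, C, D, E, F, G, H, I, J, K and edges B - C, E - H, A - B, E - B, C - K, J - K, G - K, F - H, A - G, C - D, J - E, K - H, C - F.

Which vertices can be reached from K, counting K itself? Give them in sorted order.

A, B, C, D, E, F, G, H, J, K

Start at K.
Its neighbours: C, G, H, J.
Then their neighbours: A, B, D, E, F.
Nothing further is reachable.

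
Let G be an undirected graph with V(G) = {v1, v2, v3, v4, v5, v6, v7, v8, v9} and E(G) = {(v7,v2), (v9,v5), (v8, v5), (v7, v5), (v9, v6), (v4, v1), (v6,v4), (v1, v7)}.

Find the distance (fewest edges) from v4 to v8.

Distance 0: v4.
Distance 1: v1, v6.
Distance 2: v7, v9.
Distance 3: v2, v5.
Distance 4: v8 — contains v8.

4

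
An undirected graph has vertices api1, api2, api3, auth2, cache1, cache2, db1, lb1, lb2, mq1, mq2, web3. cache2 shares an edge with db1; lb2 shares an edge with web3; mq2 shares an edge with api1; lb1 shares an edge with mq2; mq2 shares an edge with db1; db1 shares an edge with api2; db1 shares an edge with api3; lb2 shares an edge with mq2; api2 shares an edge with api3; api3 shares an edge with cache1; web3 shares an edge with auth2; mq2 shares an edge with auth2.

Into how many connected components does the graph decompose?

2

From api1: component {api1, api2, api3, auth2, cache1, cache2, db1, lb1, lb2, mq2, web3}.
From mq1: component {mq1}.
That's 2 components.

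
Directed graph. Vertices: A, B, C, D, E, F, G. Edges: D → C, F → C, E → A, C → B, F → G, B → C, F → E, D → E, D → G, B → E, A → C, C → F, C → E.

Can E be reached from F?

Explore from F.
Distance 1: reach C, E, G.
Found E.

Yes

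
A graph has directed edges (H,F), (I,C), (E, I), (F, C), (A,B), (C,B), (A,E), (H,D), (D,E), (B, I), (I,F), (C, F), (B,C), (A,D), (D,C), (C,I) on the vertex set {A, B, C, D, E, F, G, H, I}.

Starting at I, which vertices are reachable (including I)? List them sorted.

B, C, F, I

Start at I.
Its neighbours: C, F.
Then their neighbours: B.
Nothing further is reachable.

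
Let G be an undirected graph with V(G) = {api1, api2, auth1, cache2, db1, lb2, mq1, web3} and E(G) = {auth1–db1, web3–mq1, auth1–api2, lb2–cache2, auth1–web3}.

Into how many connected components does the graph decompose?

3

From api1: component {api1}.
From api2: component {api2, auth1, db1, mq1, web3}.
From cache2: component {cache2, lb2}.
That's 3 components.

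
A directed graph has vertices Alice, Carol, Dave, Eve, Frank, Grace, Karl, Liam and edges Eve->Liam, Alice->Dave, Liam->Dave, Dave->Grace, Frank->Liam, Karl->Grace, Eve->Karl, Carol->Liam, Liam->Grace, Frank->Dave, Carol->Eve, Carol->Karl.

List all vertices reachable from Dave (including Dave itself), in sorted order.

Start at Dave.
Its neighbours: Grace.
Nothing further is reachable.

Dave, Grace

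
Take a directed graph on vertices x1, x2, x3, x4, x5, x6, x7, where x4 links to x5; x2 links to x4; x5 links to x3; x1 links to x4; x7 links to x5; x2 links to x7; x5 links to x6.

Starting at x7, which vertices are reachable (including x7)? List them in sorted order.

Start at x7.
Its neighbours: x5.
Then their neighbours: x3, x6.
Nothing further is reachable.

x3, x5, x6, x7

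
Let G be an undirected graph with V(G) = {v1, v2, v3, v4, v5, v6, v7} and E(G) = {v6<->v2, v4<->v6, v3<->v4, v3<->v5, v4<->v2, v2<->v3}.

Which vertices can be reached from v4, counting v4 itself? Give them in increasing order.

v2, v3, v4, v5, v6

Start at v4.
Its neighbours: v2, v3, v6.
Then their neighbours: v5.
Nothing further is reachable.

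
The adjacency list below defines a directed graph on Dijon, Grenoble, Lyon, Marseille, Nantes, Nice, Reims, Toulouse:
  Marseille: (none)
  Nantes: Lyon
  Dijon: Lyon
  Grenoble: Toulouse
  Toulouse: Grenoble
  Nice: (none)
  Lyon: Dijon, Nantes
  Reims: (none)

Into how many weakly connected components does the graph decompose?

From Dijon: component {Dijon, Lyon, Nantes}.
From Grenoble: component {Grenoble, Toulouse}.
From Marseille: component {Marseille}.
From Nice: component {Nice}.
From Reims: component {Reims}.
That's 5 components.

5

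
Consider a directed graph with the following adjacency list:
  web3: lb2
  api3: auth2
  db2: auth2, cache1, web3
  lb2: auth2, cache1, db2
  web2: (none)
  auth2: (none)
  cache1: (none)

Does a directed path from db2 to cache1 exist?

Yes

Explore from db2.
Distance 1: reach auth2, cache1, web3.
Found cache1.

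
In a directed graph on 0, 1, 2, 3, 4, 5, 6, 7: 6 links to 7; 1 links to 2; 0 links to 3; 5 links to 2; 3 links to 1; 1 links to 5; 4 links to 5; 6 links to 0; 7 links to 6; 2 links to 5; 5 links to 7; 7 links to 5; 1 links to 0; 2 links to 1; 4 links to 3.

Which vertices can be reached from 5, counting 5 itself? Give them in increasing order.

Start at 5.
Its neighbours: 2, 7.
Then their neighbours: 1, 6.
Then next layer: 0.
Then next layer: 3.
Nothing further is reachable.

0, 1, 2, 3, 5, 6, 7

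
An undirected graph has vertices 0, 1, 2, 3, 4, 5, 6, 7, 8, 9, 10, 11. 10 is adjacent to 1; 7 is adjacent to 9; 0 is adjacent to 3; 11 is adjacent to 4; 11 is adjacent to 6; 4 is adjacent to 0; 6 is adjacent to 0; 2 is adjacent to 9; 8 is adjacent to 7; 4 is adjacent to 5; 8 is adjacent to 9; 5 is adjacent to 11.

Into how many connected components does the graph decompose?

3

From 0: component {0, 3, 4, 5, 6, 11}.
From 1: component {1, 10}.
From 2: component {2, 7, 8, 9}.
That's 3 components.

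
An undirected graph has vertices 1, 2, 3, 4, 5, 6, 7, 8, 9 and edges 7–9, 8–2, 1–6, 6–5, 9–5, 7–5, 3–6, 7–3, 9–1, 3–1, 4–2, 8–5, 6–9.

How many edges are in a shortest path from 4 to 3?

Distance 0: 4.
Distance 1: 2.
Distance 2: 8.
Distance 3: 5.
Distance 4: 6, 7, 9.
Distance 5: 1, 3 — contains 3.

5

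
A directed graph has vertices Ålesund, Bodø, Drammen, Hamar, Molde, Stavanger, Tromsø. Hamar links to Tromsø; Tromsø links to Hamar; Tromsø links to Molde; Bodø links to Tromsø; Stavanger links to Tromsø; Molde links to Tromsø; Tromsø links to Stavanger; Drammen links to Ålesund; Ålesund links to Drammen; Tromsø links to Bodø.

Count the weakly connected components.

2

From Ålesund: component {Ålesund, Drammen}.
From Bodø: component {Bodø, Hamar, Molde, Stavanger, Tromsø}.
That's 2 components.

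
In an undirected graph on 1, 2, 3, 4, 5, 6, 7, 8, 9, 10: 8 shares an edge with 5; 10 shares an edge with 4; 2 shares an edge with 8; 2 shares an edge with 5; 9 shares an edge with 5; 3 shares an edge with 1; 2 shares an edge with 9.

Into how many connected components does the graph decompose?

5

From 1: component {1, 3}.
From 2: component {2, 5, 8, 9}.
From 4: component {4, 10}.
From 6: component {6}.
From 7: component {7}.
That's 5 components.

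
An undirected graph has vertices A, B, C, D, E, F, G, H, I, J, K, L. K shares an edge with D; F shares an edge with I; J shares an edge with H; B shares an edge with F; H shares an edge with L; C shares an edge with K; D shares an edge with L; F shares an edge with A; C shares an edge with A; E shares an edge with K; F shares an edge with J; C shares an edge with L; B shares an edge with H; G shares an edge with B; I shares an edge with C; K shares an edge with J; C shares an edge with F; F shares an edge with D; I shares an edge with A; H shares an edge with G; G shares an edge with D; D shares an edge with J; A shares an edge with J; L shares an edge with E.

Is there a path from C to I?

Yes

Explore from C.
Distance 1: reach A, F, I, K, L.
Found I.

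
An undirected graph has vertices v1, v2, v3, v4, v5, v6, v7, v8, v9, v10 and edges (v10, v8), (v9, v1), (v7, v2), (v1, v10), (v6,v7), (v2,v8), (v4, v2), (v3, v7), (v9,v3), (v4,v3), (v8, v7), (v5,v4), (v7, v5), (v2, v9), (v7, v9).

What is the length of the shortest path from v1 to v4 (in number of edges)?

3

Distance 0: v1.
Distance 1: v9, v10.
Distance 2: v2, v3, v7, v8.
Distance 3: v4, v5, v6 — contains v4.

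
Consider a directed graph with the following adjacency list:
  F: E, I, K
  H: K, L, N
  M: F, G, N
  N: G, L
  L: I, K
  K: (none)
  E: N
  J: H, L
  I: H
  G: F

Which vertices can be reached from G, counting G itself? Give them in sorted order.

Start at G.
Its neighbours: F.
Then their neighbours: E, I, K.
Then next layer: H, N.
Then next layer: L.
Nothing further is reachable.

E, F, G, H, I, K, L, N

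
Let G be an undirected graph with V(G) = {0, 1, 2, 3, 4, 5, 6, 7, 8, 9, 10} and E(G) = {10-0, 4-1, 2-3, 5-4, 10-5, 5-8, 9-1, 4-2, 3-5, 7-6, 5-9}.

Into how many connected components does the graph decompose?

From 0: component {0, 1, 2, 3, 4, 5, 8, 9, 10}.
From 6: component {6, 7}.
That's 2 components.

2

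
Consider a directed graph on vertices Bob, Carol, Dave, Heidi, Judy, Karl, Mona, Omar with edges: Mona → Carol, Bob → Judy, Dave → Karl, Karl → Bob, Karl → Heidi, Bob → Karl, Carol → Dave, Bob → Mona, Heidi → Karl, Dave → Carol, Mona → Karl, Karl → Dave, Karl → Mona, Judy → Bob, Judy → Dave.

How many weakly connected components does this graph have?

From Bob: component {Bob, Carol, Dave, Heidi, Judy, Karl, Mona}.
From Omar: component {Omar}.
That's 2 components.

2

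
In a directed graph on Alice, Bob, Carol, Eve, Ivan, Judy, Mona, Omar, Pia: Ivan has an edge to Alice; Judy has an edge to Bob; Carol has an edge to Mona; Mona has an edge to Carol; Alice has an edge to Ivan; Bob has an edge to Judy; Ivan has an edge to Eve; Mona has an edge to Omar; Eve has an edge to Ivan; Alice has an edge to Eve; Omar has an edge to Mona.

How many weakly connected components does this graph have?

4

From Alice: component {Alice, Eve, Ivan}.
From Bob: component {Bob, Judy}.
From Carol: component {Carol, Mona, Omar}.
From Pia: component {Pia}.
That's 4 components.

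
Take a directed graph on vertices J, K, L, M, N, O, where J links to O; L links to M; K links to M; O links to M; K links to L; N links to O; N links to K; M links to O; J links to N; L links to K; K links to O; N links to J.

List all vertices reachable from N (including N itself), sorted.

J, K, L, M, N, O

Start at N.
Its neighbours: J, K, O.
Then their neighbours: L, M.
Every vertex is now reached.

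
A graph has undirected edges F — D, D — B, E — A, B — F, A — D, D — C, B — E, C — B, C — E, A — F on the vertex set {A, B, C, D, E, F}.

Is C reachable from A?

Yes

Explore from A.
Distance 1: reach D, E, F.
Distance 2: reach B, C.
Found C.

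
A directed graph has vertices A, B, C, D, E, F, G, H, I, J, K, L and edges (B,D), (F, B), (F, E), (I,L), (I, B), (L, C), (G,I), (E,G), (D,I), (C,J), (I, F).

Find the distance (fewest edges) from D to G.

4

Distance 0: D.
Distance 1: I.
Distance 2: B, F, L.
Distance 3: C, E.
Distance 4: G, J — contains G.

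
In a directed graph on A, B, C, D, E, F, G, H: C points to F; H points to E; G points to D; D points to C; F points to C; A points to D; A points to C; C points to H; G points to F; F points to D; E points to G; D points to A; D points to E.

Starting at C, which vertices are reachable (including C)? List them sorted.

Start at C.
Its neighbours: F, H.
Then their neighbours: D, E.
Then next layer: A, G.
Nothing further is reachable.

A, C, D, E, F, G, H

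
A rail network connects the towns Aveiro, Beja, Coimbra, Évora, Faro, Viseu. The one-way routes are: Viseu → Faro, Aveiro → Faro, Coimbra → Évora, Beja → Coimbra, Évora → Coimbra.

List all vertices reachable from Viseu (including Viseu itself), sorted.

Faro, Viseu

Start at Viseu.
Its neighbours: Faro.
Nothing further is reachable.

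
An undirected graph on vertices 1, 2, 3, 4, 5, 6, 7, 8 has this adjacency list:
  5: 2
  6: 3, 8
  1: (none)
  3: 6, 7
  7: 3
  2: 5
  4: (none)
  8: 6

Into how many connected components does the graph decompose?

4

From 1: component {1}.
From 2: component {2, 5}.
From 3: component {3, 6, 7, 8}.
From 4: component {4}.
That's 4 components.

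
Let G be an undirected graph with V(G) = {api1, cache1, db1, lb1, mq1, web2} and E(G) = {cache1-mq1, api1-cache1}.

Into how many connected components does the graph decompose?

From api1: component {api1, cache1, mq1}.
From db1: component {db1}.
From lb1: component {lb1}.
From web2: component {web2}.
That's 4 components.

4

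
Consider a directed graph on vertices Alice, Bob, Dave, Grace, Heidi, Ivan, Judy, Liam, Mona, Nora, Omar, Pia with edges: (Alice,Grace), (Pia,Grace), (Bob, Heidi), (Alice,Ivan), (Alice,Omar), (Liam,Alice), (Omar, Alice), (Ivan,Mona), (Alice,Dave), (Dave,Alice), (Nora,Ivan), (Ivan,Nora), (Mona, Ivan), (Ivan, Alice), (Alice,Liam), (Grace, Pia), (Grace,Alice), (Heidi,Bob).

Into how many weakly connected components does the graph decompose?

3

From Alice: component {Alice, Dave, Grace, Ivan, Liam, Mona, Nora, Omar, Pia}.
From Bob: component {Bob, Heidi}.
From Judy: component {Judy}.
That's 3 components.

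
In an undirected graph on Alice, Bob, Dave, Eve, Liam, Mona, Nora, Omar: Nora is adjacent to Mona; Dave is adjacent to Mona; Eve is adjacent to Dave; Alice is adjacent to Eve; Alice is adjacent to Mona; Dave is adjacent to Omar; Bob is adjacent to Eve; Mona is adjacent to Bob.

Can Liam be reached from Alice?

No

Explore from Alice.
Distance 1: reach Eve, Mona.
Distance 2: reach Bob, Dave, Nora.
Distance 3: reach Omar.
The search is exhausted without reaching Liam; it lies in a different component.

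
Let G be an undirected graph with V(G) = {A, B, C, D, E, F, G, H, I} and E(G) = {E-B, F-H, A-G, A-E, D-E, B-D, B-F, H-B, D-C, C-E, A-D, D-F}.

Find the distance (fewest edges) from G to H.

Distance 0: G.
Distance 1: A.
Distance 2: D, E.
Distance 3: B, C, F.
Distance 4: H — contains H.

4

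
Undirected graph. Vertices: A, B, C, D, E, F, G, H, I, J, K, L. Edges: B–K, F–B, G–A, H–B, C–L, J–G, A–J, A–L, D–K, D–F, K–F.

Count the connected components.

4

From A: component {A, C, G, J, L}.
From B: component {B, D, F, H, K}.
From E: component {E}.
From I: component {I}.
That's 4 components.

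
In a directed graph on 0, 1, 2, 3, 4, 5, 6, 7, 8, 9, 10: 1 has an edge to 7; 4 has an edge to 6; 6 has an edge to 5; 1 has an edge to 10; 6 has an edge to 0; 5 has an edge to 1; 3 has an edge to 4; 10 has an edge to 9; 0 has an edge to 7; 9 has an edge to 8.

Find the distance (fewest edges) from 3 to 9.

6

Distance 0: 3.
Distance 1: 4.
Distance 2: 6.
Distance 3: 0, 5.
Distance 4: 1, 7.
Distance 5: 10.
Distance 6: 9 — contains 9.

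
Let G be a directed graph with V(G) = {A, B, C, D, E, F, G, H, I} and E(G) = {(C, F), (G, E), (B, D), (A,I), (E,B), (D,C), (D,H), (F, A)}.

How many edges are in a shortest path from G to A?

Distance 0: G.
Distance 1: E.
Distance 2: B.
Distance 3: D.
Distance 4: C, H.
Distance 5: F.
Distance 6: A — contains A.

6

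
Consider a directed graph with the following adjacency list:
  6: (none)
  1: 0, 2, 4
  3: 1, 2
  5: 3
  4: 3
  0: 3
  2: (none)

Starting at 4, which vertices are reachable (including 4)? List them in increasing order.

Start at 4.
Its neighbours: 3.
Then their neighbours: 1, 2.
Then next layer: 0.
Nothing further is reachable.

0, 1, 2, 3, 4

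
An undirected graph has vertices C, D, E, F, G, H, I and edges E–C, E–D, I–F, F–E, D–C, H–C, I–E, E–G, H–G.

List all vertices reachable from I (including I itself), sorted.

C, D, E, F, G, H, I

Start at I.
Its neighbours: E, F.
Then their neighbours: C, D, G.
Then next layer: H.
Every vertex is now reached.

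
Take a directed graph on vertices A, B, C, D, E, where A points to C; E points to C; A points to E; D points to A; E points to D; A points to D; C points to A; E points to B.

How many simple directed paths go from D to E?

1

D→A→E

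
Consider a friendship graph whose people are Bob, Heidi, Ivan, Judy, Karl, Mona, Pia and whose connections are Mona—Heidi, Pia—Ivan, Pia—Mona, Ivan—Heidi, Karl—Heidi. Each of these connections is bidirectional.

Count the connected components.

From Bob: component {Bob}.
From Heidi: component {Heidi, Ivan, Karl, Mona, Pia}.
From Judy: component {Judy}.
That's 3 components.

3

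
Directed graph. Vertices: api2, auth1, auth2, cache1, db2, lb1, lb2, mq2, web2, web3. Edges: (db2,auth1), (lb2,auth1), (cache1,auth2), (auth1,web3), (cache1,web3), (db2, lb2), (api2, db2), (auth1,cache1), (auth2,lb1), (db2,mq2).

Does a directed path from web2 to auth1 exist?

web2 has no outgoing edges, so nothing is reachable from it.

No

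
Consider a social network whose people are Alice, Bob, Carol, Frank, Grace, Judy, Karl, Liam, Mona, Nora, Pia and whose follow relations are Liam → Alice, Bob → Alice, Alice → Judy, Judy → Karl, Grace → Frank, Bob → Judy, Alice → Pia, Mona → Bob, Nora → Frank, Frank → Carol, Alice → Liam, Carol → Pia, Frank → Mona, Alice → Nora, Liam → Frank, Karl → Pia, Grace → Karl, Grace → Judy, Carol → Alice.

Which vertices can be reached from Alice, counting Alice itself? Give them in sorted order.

Alice, Bob, Carol, Frank, Judy, Karl, Liam, Mona, Nora, Pia

Start at Alice.
Its neighbours: Judy, Liam, Nora, Pia.
Then their neighbours: Frank, Karl.
Then next layer: Carol, Mona.
Then next layer: Bob.
Nothing further is reachable.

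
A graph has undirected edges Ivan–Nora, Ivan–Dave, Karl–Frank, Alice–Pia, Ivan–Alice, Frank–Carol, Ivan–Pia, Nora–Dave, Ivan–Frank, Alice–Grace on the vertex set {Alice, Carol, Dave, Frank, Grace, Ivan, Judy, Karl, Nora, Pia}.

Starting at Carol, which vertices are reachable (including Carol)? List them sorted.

Start at Carol.
Its neighbours: Frank.
Then their neighbours: Ivan, Karl.
Then next layer: Alice, Dave, Nora, Pia.
Then next layer: Grace.
Nothing further is reachable.

Alice, Carol, Dave, Frank, Grace, Ivan, Karl, Nora, Pia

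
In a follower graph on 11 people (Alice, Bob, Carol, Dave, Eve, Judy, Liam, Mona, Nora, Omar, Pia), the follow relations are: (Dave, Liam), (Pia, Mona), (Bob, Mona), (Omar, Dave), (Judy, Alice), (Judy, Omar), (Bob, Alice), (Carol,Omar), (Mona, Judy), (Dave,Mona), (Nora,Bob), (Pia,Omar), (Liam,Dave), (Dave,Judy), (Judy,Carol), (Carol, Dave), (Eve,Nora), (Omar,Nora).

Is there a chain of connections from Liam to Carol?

Yes

Explore from Liam.
Distance 1: reach Dave.
Distance 2: reach Judy, Mona.
Distance 3: reach Alice, Carol, Omar.
Found Carol.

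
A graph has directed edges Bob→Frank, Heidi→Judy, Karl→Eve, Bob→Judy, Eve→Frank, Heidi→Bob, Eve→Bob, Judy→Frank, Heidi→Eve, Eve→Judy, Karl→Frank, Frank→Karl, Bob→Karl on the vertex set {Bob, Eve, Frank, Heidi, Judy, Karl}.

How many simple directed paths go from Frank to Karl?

1

Frank→Karl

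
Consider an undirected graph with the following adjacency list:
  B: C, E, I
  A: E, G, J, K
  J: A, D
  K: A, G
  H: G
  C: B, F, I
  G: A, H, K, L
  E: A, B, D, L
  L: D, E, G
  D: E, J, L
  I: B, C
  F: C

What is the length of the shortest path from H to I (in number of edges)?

Distance 0: H.
Distance 1: G.
Distance 2: A, K, L.
Distance 3: D, E, J.
Distance 4: B.
Distance 5: C, I — contains I.

5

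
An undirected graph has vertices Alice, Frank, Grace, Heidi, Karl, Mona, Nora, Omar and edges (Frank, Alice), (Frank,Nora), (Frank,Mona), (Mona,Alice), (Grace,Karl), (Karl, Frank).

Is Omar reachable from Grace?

No

Explore from Grace.
Distance 1: reach Karl.
Distance 2: reach Frank.
Distance 3: reach Alice, Mona, Nora.
The search is exhausted without reaching Omar; it lies in a different component.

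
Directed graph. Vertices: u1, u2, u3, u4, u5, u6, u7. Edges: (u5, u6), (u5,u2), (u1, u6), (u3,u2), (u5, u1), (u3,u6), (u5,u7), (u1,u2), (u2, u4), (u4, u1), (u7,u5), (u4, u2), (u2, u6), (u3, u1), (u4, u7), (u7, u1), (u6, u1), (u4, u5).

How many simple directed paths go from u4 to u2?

u4→u1→u2
u4→u2
u4→u5→u1→u2
u4→u5→u2
u4→u5→u6→u1→u2
u4→u5→u7→u1→u2
u4→u7→u1→u2
u4→u7→u5→u1→u2
u4→u7→u5→u2
u4→u7→u5→u6→u1→u2

10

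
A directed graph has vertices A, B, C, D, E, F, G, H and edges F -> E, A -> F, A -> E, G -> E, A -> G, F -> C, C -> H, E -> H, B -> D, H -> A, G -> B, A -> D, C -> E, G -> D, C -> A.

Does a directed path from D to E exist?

D has no outgoing edges, so nothing is reachable from it.

No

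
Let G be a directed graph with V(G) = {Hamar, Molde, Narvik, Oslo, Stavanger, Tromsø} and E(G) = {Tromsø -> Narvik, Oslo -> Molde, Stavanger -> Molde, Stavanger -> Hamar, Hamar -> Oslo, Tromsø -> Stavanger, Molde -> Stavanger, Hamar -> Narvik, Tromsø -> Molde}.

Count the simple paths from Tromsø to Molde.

3

Tromsø→Molde
Tromsø→Stavanger→Hamar→Oslo→Molde
Tromsø→Stavanger→Molde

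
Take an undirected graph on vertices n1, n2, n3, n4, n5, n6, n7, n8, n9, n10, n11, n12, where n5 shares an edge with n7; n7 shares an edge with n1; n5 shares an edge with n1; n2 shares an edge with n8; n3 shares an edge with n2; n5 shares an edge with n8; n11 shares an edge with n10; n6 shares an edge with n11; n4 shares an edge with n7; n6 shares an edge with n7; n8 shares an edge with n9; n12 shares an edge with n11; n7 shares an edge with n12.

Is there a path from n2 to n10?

Yes

Explore from n2.
Distance 1: reach n3, n8.
Distance 2: reach n5, n9.
Distance 3: reach n1, n7.
Distance 4: reach n4, n6, n12.
Distance 5: reach n11.
Distance 6: reach n10.
Found n10.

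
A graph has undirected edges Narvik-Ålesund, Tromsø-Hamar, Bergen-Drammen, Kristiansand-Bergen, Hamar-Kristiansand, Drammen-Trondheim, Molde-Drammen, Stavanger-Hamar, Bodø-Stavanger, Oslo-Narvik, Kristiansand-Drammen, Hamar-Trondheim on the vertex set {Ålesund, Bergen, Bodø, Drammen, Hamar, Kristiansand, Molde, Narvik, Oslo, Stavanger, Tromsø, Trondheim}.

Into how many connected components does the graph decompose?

From Ålesund: component {Ålesund, Narvik, Oslo}.
From Bergen: component {Bergen, Bodø, Drammen, Hamar, Kristiansand, Molde, Stavanger, Tromsø, Trondheim}.
That's 2 components.

2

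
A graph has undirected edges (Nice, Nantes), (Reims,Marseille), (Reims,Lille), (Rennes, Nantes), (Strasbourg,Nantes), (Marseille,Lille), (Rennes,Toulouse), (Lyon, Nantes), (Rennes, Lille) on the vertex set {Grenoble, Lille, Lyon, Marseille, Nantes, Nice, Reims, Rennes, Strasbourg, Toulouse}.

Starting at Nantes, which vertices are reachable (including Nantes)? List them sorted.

Lille, Lyon, Marseille, Nantes, Nice, Reims, Rennes, Strasbourg, Toulouse

Start at Nantes.
Its neighbours: Lyon, Nice, Rennes, Strasbourg.
Then their neighbours: Lille, Toulouse.
Then next layer: Marseille, Reims.
Nothing further is reachable.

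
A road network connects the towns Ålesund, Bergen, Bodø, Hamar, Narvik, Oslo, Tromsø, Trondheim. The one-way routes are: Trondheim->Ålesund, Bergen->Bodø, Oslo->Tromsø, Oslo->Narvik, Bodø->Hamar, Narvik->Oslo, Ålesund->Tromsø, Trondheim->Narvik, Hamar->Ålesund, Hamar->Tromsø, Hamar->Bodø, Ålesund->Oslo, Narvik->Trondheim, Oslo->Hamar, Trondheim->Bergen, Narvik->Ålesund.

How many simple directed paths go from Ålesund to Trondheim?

1

Ålesund→Oslo→Narvik→Trondheim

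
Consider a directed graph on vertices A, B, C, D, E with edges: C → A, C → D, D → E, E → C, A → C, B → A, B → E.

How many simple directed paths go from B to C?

2

B→A→C
B→E→C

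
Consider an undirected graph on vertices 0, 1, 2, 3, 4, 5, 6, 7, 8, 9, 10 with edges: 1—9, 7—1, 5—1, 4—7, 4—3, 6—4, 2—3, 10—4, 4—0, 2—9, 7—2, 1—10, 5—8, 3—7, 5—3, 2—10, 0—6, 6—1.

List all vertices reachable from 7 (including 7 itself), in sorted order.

Start at 7.
Its neighbours: 1, 2, 3, 4.
Then their neighbours: 0, 5, 6, 9, 10.
Then next layer: 8.
Every vertex is now reached.

0, 1, 2, 3, 4, 5, 6, 7, 8, 9, 10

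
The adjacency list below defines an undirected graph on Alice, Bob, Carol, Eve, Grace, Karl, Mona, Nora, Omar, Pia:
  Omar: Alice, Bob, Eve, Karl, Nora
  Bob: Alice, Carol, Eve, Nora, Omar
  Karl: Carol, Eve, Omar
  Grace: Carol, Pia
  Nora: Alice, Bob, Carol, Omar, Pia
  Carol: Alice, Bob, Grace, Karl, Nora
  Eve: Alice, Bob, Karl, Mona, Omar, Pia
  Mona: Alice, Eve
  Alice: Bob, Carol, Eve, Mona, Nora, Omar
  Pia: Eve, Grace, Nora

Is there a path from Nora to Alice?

Yes

Explore from Nora.
Distance 1: reach Alice, Bob, Carol, Omar, Pia.
Found Alice.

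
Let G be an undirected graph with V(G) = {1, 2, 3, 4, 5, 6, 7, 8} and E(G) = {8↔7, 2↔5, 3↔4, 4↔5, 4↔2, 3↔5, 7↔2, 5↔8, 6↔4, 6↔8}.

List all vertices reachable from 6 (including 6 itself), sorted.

Start at 6.
Its neighbours: 4, 8.
Then their neighbours: 2, 3, 5, 7.
Nothing further is reachable.

2, 3, 4, 5, 6, 7, 8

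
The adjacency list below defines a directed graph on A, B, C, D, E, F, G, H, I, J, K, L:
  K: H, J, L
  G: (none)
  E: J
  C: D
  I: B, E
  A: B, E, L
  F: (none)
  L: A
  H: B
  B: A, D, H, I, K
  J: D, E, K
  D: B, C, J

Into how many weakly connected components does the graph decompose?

3

From A: component {A, B, C, D, E, H, I, J, K, L}.
From F: component {F}.
From G: component {G}.
That's 3 components.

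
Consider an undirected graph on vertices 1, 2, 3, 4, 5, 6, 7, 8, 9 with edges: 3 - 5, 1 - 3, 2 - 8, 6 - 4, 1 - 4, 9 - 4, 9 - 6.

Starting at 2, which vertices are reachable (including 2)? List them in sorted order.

Start at 2.
Its neighbours: 8.
Nothing further is reachable.

2, 8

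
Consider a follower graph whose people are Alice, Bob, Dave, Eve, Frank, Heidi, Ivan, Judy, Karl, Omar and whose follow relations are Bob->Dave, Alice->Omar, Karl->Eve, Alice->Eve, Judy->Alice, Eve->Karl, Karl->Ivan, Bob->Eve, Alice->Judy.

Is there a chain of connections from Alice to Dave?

No

Explore from Alice.
Distance 1: reach Eve, Judy, Omar.
Distance 2: reach Karl.
Distance 3: reach Ivan.
The search from Alice is exhausted; no directed path reaches Dave.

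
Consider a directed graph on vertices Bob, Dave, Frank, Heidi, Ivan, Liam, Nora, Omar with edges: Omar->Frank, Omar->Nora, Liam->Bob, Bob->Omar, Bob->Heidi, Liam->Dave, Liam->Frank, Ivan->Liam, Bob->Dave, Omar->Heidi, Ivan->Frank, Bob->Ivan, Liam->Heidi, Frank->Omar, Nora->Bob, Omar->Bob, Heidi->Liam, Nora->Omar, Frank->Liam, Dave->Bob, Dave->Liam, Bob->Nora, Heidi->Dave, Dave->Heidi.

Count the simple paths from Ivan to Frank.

Ivan→Frank
Ivan→Liam→Bob→Nora→Omar→Frank
Ivan→Liam→Bob→Omar→Frank
Ivan→Liam→Dave→Bob→Nora→Omar→Frank
Ivan→Liam→Dave→Bob→Omar→Frank
Ivan→Liam→Frank
Ivan→Liam→Heidi→Dave→Bob→Nora→Omar→Frank
Ivan→Liam→Heidi→Dave→Bob→Omar→Frank

8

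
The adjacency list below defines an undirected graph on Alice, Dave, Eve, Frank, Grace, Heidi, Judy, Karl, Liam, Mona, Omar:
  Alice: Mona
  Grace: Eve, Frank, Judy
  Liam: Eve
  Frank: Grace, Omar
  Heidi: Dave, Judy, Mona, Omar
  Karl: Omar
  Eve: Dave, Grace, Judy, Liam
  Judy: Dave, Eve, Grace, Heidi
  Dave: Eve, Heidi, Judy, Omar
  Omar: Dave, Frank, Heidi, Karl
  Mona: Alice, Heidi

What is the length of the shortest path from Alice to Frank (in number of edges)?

Distance 0: Alice.
Distance 1: Mona.
Distance 2: Heidi.
Distance 3: Dave, Judy, Omar.
Distance 4: Eve, Frank, Grace, Karl — contains Frank.

4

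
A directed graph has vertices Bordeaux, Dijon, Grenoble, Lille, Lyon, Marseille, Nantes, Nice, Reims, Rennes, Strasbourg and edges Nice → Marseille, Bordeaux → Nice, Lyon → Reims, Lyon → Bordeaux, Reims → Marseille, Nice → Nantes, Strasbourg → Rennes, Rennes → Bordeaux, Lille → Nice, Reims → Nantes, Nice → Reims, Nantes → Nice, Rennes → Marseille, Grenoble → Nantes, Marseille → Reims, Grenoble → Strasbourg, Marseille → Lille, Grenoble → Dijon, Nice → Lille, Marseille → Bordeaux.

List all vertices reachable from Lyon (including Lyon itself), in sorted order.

Bordeaux, Lille, Lyon, Marseille, Nantes, Nice, Reims

Start at Lyon.
Its neighbours: Bordeaux, Reims.
Then their neighbours: Marseille, Nantes, Nice.
Then next layer: Lille.
Nothing further is reachable.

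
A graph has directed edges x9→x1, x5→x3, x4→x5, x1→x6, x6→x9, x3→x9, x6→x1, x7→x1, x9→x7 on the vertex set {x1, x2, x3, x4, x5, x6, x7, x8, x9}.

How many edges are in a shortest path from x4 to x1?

Distance 0: x4.
Distance 1: x5.
Distance 2: x3.
Distance 3: x9.
Distance 4: x1, x7 — contains x1.

4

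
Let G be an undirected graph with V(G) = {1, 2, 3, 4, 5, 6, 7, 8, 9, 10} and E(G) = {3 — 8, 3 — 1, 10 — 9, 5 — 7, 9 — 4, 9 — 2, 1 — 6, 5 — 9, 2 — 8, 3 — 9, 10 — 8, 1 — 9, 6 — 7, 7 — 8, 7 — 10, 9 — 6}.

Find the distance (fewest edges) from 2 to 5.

Distance 0: 2.
Distance 1: 8, 9.
Distance 2: 1, 3, 4, 5, 6, 7, 10 — contains 5.

2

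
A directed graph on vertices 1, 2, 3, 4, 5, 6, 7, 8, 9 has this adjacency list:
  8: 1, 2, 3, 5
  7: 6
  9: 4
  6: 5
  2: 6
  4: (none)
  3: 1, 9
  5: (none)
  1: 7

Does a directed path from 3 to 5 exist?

Yes

Explore from 3.
Distance 1: reach 1, 9.
Distance 2: reach 4, 7.
Distance 3: reach 6.
Distance 4: reach 5.
Found 5.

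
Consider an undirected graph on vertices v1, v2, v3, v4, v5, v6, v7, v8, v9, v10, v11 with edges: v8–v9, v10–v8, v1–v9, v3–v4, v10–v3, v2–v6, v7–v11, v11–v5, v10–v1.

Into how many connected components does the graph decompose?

3

From v1: component {v1, v3, v4, v8, v9, v10}.
From v2: component {v2, v6}.
From v5: component {v5, v7, v11}.
That's 3 components.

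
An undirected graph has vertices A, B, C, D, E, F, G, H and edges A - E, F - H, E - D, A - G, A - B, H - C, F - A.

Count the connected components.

From A: component {A, B, C, D, E, F, G, H}.
That's 1 component.

1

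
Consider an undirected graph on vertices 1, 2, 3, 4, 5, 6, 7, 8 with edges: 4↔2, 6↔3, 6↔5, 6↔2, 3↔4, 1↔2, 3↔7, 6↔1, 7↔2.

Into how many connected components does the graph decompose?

From 1: component {1, 2, 3, 4, 5, 6, 7}.
From 8: component {8}.
That's 2 components.

2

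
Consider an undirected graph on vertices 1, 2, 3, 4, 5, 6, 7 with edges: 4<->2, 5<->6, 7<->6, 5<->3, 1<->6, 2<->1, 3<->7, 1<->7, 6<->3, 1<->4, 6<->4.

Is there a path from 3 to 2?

Yes

Explore from 3.
Distance 1: reach 5, 6, 7.
Distance 2: reach 1, 4.
Distance 3: reach 2.
Found 2.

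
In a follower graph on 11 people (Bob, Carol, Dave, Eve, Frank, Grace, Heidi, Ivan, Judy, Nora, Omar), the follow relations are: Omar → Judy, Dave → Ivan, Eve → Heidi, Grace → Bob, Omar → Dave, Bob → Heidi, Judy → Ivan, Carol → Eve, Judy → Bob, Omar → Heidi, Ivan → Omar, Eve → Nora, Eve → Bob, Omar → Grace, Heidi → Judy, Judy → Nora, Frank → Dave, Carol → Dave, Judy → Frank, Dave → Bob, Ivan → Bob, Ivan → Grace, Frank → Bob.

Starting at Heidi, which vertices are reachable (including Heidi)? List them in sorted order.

Start at Heidi.
Its neighbours: Judy.
Then their neighbours: Bob, Frank, Ivan, Nora.
Then next layer: Dave, Grace, Omar.
Nothing further is reachable.

Bob, Dave, Frank, Grace, Heidi, Ivan, Judy, Nora, Omar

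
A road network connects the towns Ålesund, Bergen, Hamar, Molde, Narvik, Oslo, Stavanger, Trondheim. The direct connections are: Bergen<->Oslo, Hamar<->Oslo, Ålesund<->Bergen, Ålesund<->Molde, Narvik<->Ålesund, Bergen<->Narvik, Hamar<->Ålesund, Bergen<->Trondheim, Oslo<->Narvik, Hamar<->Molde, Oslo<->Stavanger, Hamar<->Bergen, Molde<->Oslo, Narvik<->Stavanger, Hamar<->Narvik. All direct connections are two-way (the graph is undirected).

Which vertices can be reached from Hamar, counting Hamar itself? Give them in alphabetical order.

Ålesund, Bergen, Hamar, Molde, Narvik, Oslo, Stavanger, Trondheim

Start at Hamar.
Its neighbours: Ålesund, Bergen, Molde, Narvik, Oslo.
Then their neighbours: Stavanger, Trondheim.
Every vertex is now reached.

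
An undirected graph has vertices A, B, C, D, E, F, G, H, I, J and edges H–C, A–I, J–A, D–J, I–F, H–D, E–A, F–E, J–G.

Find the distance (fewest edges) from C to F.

Distance 0: C.
Distance 1: H.
Distance 2: D.
Distance 3: J.
Distance 4: A, G.
Distance 5: E, I.
Distance 6: F — contains F.

6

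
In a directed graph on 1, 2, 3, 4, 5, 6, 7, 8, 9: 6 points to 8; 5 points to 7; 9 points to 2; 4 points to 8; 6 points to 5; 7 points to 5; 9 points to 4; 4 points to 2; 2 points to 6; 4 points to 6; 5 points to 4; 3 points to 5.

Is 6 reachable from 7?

Yes

Explore from 7.
Distance 1: reach 5.
Distance 2: reach 4.
Distance 3: reach 2, 6, 8.
Found 6.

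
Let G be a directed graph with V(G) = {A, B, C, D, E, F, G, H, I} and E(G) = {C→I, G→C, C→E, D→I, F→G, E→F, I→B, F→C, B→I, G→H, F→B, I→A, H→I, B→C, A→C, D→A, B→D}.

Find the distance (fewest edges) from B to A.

Distance 0: B.
Distance 1: C, D, I.
Distance 2: A, E — contains A.

2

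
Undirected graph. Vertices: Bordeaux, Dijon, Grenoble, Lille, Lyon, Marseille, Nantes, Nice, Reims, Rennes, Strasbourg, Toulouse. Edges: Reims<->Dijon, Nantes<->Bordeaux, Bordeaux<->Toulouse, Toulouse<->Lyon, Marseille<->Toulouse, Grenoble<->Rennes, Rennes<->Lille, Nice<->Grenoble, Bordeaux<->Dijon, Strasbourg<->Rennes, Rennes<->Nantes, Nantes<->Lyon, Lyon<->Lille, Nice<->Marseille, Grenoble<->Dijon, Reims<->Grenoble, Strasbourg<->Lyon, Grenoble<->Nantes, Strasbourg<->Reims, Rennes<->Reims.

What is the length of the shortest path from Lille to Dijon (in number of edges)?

3

Distance 0: Lille.
Distance 1: Lyon, Rennes.
Distance 2: Grenoble, Nantes, Reims, Strasbourg, Toulouse.
Distance 3: Bordeaux, Dijon, Marseille, Nice — contains Dijon.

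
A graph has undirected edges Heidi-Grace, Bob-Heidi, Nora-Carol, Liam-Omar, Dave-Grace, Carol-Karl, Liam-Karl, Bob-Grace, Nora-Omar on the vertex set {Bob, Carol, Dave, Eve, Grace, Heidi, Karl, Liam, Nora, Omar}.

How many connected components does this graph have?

From Bob: component {Bob, Dave, Grace, Heidi}.
From Carol: component {Carol, Karl, Liam, Nora, Omar}.
From Eve: component {Eve}.
That's 3 components.

3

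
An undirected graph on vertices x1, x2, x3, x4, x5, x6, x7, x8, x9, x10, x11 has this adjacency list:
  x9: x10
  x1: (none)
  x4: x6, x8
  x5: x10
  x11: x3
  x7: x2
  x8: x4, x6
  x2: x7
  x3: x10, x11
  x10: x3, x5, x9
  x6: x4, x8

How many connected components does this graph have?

From x1: component {x1}.
From x2: component {x2, x7}.
From x3: component {x3, x5, x9, x10, x11}.
From x4: component {x4, x6, x8}.
That's 4 components.

4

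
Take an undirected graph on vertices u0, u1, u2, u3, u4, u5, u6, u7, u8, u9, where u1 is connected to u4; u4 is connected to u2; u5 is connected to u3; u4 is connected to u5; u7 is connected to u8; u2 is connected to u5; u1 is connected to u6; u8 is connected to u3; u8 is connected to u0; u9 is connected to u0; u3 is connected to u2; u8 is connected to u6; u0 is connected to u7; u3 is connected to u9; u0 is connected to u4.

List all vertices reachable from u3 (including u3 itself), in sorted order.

u0, u1, u2, u3, u4, u5, u6, u7, u8, u9

Start at u3.
Its neighbours: u2, u5, u8, u9.
Then their neighbours: u0, u4, u6, u7.
Then next layer: u1.
Every vertex is now reached.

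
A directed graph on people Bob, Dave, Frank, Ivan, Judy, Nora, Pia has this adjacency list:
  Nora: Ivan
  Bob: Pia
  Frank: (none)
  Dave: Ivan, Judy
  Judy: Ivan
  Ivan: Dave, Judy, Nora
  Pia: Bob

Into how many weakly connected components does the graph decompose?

3

From Bob: component {Bob, Pia}.
From Dave: component {Dave, Ivan, Judy, Nora}.
From Frank: component {Frank}.
That's 3 components.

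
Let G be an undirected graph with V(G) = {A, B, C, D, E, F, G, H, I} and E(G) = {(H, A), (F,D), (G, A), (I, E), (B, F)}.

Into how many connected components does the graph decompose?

From A: component {A, G, H}.
From B: component {B, D, F}.
From C: component {C}.
From E: component {E, I}.
That's 4 components.

4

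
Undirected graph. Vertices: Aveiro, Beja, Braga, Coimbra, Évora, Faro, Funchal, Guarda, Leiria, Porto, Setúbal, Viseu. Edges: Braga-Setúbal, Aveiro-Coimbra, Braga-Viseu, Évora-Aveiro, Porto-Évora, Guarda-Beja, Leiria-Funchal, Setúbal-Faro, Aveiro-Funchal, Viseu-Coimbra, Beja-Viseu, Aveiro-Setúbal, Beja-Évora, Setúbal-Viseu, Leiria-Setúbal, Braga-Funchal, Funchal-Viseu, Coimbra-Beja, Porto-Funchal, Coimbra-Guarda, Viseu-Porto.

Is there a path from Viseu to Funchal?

Yes

Explore from Viseu.
Distance 1: reach Beja, Braga, Coimbra, Funchal, Porto, Setúbal.
Found Funchal.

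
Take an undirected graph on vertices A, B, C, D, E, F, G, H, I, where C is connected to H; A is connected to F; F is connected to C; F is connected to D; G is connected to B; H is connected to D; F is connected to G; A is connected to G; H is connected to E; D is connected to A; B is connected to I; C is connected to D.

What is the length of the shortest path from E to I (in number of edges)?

6

Distance 0: E.
Distance 1: H.
Distance 2: C, D.
Distance 3: A, F.
Distance 4: G.
Distance 5: B.
Distance 6: I — contains I.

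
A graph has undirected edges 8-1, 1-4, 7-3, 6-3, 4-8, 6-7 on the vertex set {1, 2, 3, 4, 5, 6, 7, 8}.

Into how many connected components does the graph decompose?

4

From 1: component {1, 4, 8}.
From 2: component {2}.
From 3: component {3, 6, 7}.
From 5: component {5}.
That's 4 components.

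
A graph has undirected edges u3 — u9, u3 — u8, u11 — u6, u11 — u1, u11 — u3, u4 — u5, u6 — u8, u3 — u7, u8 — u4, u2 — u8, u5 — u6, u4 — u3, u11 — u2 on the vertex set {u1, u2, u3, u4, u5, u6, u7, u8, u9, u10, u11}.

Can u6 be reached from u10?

u10 has no edges, so nothing is reachable from it.

No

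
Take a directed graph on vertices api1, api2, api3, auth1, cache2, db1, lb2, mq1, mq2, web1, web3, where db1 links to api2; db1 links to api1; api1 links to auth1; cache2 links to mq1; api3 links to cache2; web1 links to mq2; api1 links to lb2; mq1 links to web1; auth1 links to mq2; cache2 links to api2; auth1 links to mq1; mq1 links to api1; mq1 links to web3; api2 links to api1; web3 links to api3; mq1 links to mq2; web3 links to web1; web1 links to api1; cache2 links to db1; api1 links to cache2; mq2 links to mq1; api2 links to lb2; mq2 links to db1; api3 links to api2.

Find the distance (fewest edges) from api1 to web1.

Distance 0: api1.
Distance 1: auth1, cache2, lb2.
Distance 2: api2, db1, mq1, mq2.
Distance 3: web1, web3 — contains web1.

3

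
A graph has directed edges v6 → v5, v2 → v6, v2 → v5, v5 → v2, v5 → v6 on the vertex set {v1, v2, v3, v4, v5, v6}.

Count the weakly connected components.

4

From v1: component {v1}.
From v2: component {v2, v5, v6}.
From v3: component {v3}.
From v4: component {v4}.
That's 4 components.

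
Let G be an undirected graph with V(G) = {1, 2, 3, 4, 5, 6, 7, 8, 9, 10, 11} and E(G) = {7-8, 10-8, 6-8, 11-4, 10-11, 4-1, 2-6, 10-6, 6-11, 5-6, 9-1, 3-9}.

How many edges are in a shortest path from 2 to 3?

6

Distance 0: 2.
Distance 1: 6.
Distance 2: 5, 8, 10, 11.
Distance 3: 4, 7.
Distance 4: 1.
Distance 5: 9.
Distance 6: 3 — contains 3.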